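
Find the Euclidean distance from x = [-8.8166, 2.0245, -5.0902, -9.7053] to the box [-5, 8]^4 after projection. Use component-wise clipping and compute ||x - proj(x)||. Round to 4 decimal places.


Project each component onto [-5, 8].
clip(-8.8166) = -5.0, clip(2.0245) = 2.0245, clip(-5.0902) = -5.0, clip(-9.7053) = -5.0
Projection = [-5.0, 2.0245, -5.0, -5.0]
Squared diffs: [14.5664, 0.0, 0.0081, 22.1398]
Distance = sqrt(36.7143) = 6.0592


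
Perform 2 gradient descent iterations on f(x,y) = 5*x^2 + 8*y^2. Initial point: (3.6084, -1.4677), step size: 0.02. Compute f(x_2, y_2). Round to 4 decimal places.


Gradient descent on f(x,y) = 5*x^2 + 8*y^2.
Starting point: (3.6084, -1.4677), alpha = 0.02
Step 1: grad_x = 2*5*3.6084 = 36.084, grad_y = 2*8*-1.4677 = -23.4832
  x_1 = 3.6084 - 0.02*36.084 = 2.8867
  y_1 = -1.4677 - 0.02*-23.4832 = -0.998
Step 2: grad_x = 2*5*2.8867 = 28.8672, grad_y = 2*8*-0.998 = -15.9686
  x_2 = 2.8867 - 0.02*28.8672 = 2.3094
  y_2 = -0.998 - 0.02*-15.9686 = -0.6787
f(2.3094, -0.6787) = 5*2.3094^2 + 8*(-0.6787)^2 = 30.3508


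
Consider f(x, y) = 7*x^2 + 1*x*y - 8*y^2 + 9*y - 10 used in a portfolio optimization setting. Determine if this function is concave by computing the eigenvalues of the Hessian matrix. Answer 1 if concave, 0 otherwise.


The Hessian of f(x,y) = 7*x^2 + 1*x*y - 8*y^2 + 9*y - 10 is:
H = [[14, 1], [1, -16]]
Trace = 14 - 16 = -2
Determinant = 14*-16 - (1)^2 = -225
Discriminant = (-2)^2 - 4*-225 = 904.0
Eigenvalues: lambda_1 = -16.0333, lambda_2 = 14.0333
The function is not concave.

0


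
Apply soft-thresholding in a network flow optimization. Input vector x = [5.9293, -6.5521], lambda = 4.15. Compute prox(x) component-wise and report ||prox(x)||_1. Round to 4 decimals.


Soft-thresholding with lambda = 4.15:
prox(5.9293) = sign(5.9293)*max(|5.9293| - 4.15, 0) = 1.7793
prox(-6.5521) = sign(-6.5521)*max(|-6.5521| - 4.15, 0) = -2.4021
prox(x) = [1.7793, -2.4021]
||prox(x)||_1 = 1.7793 + 2.4021 = 4.1814


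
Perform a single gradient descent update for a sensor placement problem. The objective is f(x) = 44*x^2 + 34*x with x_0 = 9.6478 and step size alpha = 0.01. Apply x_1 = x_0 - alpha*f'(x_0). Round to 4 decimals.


We compute the gradient at x_0 and apply the update.
f'(x) = 88*x + 34
f'(9.6478) = 88*9.6478 + 34 = 883.0064
x_1 = 9.6478 - 0.01*883.0064 = 0.8177


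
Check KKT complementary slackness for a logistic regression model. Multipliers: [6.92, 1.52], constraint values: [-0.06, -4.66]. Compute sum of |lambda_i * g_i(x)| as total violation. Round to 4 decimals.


KKT complementary slackness check:
lambda_1 * g_1 = 6.92 * -0.06 = -0.4152
lambda_2 * g_2 = 1.52 * -4.66 = -7.0832
Total violation = 0.4152 + 7.0832 = 7.4984


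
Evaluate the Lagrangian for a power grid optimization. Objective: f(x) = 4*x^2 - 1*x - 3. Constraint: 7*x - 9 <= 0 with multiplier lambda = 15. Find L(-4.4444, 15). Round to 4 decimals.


Step 1: Evaluate f(x).
f(-4.4444) = 4*(-4.4444)^2 - 1*(-4.4444) - 3 = 80.4552
Step 2: Evaluate g(x).
g(-4.4444) = 7*-4.4444 - 9 = -40.1108
Step 3: Compute Lagrangian.
L = 80.4552 + 15*-40.1108 = -521.2068


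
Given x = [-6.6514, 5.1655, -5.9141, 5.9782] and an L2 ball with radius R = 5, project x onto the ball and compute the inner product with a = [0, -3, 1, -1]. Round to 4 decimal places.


Step 1: Compute ||x|| (intermediates to 6 decimals).
||x|| = sqrt((-6.6514)^2 + 5.1655^2 + (-5.9141)^2 + 5.9782^2) = 11.901217
Step 2: Project.
Since ||x|| > R, scale = R/||x|| = 5/11.901217 = 0.420125, proj(x) = scale * x
proj(x) = [-2.794419, 2.170156, -2.484661, 2.511591]
Step 3: Dot product.
a^T * proj(x) = 0*(-2.794419) - 3*2.170156 + 1*(-2.484661) - 1*2.511591 = -11.5067


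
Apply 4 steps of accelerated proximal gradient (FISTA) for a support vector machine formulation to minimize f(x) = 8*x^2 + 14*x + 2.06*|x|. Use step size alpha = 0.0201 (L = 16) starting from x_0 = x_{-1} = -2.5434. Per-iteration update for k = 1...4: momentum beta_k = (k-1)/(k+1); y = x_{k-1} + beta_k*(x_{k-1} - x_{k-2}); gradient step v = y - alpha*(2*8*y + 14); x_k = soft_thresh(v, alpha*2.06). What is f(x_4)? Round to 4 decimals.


FISTA on f(x) = 8*x^2 + 14*x + 2.06*|x|
L = 16, alpha = 0.0201
Iteration 1: beta = 0.0, y = -2.5434 + 0.0*(-2.5434 + 2.5434) = -2.5434
  grad(y) = -26.6944, v = y - alpha*grad = -2.0068
  prox(v) = soft_thresh(-2.0068, 0.0414) = -1.9654
Iteration 2: beta = 0.3333, y = -1.9654 + 0.3333*(-1.9654 + 2.5434) = -1.7728
  grad(y) = -14.3645, v = y - alpha*grad = -1.4841
  prox(v) = soft_thresh(-1.4841, 0.0414) = -1.4426
Iteration 3: beta = 0.5, y = -1.4426 + 0.5*(-1.4426 + 1.9654) = -1.1813
  grad(y) = -4.9001, v = y - alpha*grad = -1.0828
  prox(v) = soft_thresh(-1.0828, 0.0414) = -1.0414
Iteration 4: beta = 0.6, y = -1.0414 + 0.6*(-1.0414 + 1.4426) = -0.8006
  grad(y) = 1.1907, v = y - alpha*grad = -0.8245
  prox(v) = soft_thresh(-0.8245, 0.0414) = -0.7831
f(x_4) = 8*(-0.7831)^2 + 14*(-0.7831) + 2.06*|-0.7831| = -4.4442


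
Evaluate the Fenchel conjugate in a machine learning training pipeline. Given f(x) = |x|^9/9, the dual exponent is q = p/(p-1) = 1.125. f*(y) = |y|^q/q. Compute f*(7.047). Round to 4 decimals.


The conjugate exponent q satisfies 1/p + 1/q = 1.
p = 9, so q = 9/(9 - 1) = 1.125
|y|^q = 7.047^1.125 = 8.9951
f*(7.047) = 8.9951 / 1.125 = 7.9956


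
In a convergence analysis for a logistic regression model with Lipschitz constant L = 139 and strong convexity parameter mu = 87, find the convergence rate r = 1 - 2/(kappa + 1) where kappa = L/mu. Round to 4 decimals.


Step 1: Compute the condition number.
kappa = L/mu = 139/87 = 1.5977
Step 2: Compute the convergence rate.
r = 1 - 2/(kappa + 1) = 1 - 2*mu/(L + mu) = (L - mu)/(L + mu) = 52/226 = 0.2301


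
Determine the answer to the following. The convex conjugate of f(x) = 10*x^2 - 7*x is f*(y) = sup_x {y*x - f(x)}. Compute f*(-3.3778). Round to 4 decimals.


f*(y) = sup_x {y*x - a*x^2 - b*x} = sup_x {(y-b)*x - a*x^2}
FOC: (y - b) - 2a*x = 0 => x* = (y - b)/(2a)
x* = (-3.3778 + 7)/(2*10) = 0.1811
f*(-3.3778) = (y-b)^2/(4a) = (-3.3778 + 7)^2/(4*10)
= 13.1203/40 = 0.328


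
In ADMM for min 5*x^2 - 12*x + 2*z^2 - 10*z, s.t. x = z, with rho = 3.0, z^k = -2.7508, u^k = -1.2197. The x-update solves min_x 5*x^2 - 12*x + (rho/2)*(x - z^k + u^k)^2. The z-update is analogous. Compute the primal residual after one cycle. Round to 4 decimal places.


ADMM iteration with rho = 3.0, z^k = -2.7508, u^k = -1.2197
Step 1: x-update.
Minimize 5*x^2 - 12*x + (3.0/2)*(x + 2.7508 - 1.2197)^2
FOC: (2*5 + 3.0)*x = 12 + 3.0*(-2.7508 + 1.2197)
x^{k+1} = 0.5697
Step 2: z-update.
Minimize 2*z^2 - 10*z + (3.0/2)*(0.5697 - z - 1.2197)^2
FOC: (2*2 + 3.0)*z = 10 + 3.0*(0.5697 - 1.2197)
z^{k+1} = 1.15
Step 3: u-update.
u^{k+1} = -1.2197 + 0.5697 - 1.15 = -1.8
Step 4: Primal residual = |0.5697 - 1.15| = 0.5803


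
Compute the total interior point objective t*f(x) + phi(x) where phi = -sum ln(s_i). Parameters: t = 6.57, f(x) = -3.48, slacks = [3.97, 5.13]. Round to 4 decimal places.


Step 1: Compute log-barrier.
ln values: [1.3788, 1.6351]
phi = -(1.3788 + 1.6351) = -3.0139
Step 2: Compute augmented objective.
t*f(x) = 6.57*-3.48 = -22.8636
Total = -22.8636 - 3.0139 = -25.8775


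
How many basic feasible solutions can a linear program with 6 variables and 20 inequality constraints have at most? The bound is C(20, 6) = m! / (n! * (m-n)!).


Each vertex corresponds to some choice of n active constraints out of m, so the number of vertices is at most C(m, n) = m! / (n!(m-n)!).
m = 20, n = 6
Numerator: 20 * 19 * 18 * 17 * 16 * 15
Denominator: 6! = 720
C(20, 6) = 38760


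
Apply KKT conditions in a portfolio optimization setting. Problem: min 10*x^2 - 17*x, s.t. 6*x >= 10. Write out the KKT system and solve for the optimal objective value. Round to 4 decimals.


Step 1: Try lambda = 0 (constraint inactive).
x_unc = 17/(2*10) = 0.85
Check: 6*0.85 = 5.1 < 10 -- violated!
Step 2: Constraint must be active: 6*x = 10
x* = 10/6 = 5/3 = 1.6667 (rounded; the exact value 5/3 is used below)
lambda = (2*10*(5/3) - 17)/6 = 2.7222
Step 3: Compute optimal value.
f(x*) = 10*(5/3)^2 - 17*(5/3) = -0.5556


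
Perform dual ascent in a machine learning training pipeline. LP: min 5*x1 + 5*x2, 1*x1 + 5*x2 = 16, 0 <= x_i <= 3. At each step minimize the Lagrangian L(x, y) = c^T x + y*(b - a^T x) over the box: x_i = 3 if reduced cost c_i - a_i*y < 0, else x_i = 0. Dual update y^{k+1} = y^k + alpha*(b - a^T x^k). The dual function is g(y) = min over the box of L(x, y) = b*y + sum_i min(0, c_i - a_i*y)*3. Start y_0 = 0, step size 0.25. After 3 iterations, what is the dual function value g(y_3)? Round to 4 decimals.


Dual ascent for LP: min 5*x1 + 5*x2, 1*x1 + 5*x2 = 16, 0 <= x_i <= 3
Step 1: y^k = 0.0, reduced costs: (5.0, 5.0)
  x^k = (0.0, 0.0), subgradient = b - a^T x = 16.0
  y^{k+1} = 0.0 + 0.25*16.0 = 4.0
Step 2: y^k = 4.0, reduced costs: (1.0, -15.0)
  x^k = (0.0, 3.0), subgradient = b - a^T x = 1.0
  y^{k+1} = 4.0 + 0.25*1.0 = 4.25
Step 3: y^k = 4.25, reduced costs: (0.75, -16.25)
  x^k = (0.0, 3.0), subgradient = b - a^T x = 1.0
  y^{k+1} = 4.25 + 0.25*1.0 = 4.5
Dual objective at y_3 = 4.5: reduced costs (0.5, -17.5), box minimizer x = (0.0, 3.0)
g(y_3) = b*y + (c1 - a1*y)*x1 + (c2 - a2*y)*x2 = 16*4.5 + 0.5*0.0 + (-17.5)*3.0 = 72.0 + 0.0 - 52.5 = 19.5


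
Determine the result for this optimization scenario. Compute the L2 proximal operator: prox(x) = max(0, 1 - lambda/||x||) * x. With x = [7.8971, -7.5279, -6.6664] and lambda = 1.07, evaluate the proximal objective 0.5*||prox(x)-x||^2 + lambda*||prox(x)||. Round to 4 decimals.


Step 1: Compute ||x||.
||x|| = 12.7857
Step 2: Compute scaling factor.
scale = max(0, 1 - 1.07/12.7857) = 0.9163
Step 3: prox(x) = [7.2362, -6.8979, -6.1085]
||prox(x)|| = 11.7157
Step 4: Proximal objective.
0.5*||prox-x||^2 = 0.5725
lambda*||prox|| = 12.5358
Total = 13.1083


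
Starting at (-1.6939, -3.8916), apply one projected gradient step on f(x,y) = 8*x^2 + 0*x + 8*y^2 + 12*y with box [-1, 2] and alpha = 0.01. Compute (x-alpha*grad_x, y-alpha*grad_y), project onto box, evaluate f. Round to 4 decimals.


Step 1: Compute gradient at (-1.6939, -3.8916).
grad_x = 2*8*-1.6939 + 0 = -27.1024
grad_y = 2*8*-3.8916 + 12 = -50.2656
Step 2: Gradient step.
x_raw = -1.6939 - 0.01*-27.1024 = -1.4229
y_raw = -3.8916 - 0.01*-50.2656 = -3.3889
Step 3: Project onto [-1, 2].
x_proj = clip(-1.4229) = -1.0
y_proj = clip(-3.3889) = -1.0
Step 4: Evaluate f.
f(-1.0, -1.0) = 4.0


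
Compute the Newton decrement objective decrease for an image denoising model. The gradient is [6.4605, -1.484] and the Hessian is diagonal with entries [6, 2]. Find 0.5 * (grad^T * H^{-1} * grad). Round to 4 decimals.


Step 1: H is diagonal, so H^(-1) * g = [1.0768, -0.742].
Step 2: g^T H^(-1) g = sum_i g_i^2 / H_ii
  = (6.4605)^2/6 + (-1.484)^2/2
  = 6.9563 + 1.1011 = 8.0575
Step 3: Objective decrease = 0.5 * g^T H^(-1) g = 4.0287


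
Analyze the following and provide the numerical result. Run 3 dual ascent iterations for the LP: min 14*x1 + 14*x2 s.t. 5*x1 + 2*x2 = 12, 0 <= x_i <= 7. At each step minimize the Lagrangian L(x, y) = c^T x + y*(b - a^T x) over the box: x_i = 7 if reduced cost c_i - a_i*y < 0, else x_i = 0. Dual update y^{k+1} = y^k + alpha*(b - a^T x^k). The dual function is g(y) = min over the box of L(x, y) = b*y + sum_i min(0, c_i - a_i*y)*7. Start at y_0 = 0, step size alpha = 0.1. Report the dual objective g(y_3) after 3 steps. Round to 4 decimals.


Dual ascent for LP: min 14*x1 + 14*x2, 5*x1 + 2*x2 = 12, 0 <= x_i <= 7
Step 1: y^k = 0.0, reduced costs: (14.0, 14.0)
  x^k = (0.0, 0.0), subgradient = b - a^T x = 12.0
  y^{k+1} = 0.0 + 0.1*12.0 = 1.2
Step 2: y^k = 1.2, reduced costs: (8.0, 11.6)
  x^k = (0.0, 0.0), subgradient = b - a^T x = 12.0
  y^{k+1} = 1.2 + 0.1*12.0 = 2.4
Step 3: y^k = 2.4, reduced costs: (2.0, 9.2)
  x^k = (0.0, 0.0), subgradient = b - a^T x = 12.0
  y^{k+1} = 2.4 + 0.1*12.0 = 3.6
Dual objective at y_3 = 3.6: reduced costs (-4.0, 6.8), box minimizer x = (7.0, 0.0)
g(y_3) = b*y + (c1 - a1*y)*x1 + (c2 - a2*y)*x2 = 12*3.6 + (-4.0)*7.0 + 6.8*0.0 = 43.2 - 28.0 + 0.0 = 15.2


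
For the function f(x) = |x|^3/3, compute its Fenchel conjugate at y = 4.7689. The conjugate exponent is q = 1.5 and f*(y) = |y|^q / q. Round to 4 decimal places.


The conjugate exponent q satisfies 1/p + 1/q = 1.
p = 3, so q = 3/(3 - 1) = 1.5
|y|^q = 4.7689^1.5 = 10.4142
f*(4.7689) = 10.4142 / 1.5 = 6.9428


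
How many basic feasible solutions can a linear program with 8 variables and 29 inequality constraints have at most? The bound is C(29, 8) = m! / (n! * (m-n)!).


Each vertex corresponds to some choice of n active constraints out of m, so the number of vertices is at most C(m, n) = m! / (n!(m-n)!).
m = 29, n = 8
Numerator: 29 * 28 * 27 * 26 * 25 * 24 * 23 * 22
Denominator: 8! = 40320
C(29, 8) = 4292145


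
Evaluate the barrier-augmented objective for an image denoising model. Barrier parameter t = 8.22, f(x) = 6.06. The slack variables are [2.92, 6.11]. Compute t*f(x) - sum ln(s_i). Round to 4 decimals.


Step 1: Compute log-barrier.
ln values: [1.0716, 1.8099]
phi = -(1.0716 + 1.8099) = -2.8815
Step 2: Compute augmented objective.
t*f(x) = 8.22*6.06 = 49.8132
Total = 49.8132 - 2.8815 = 46.9317


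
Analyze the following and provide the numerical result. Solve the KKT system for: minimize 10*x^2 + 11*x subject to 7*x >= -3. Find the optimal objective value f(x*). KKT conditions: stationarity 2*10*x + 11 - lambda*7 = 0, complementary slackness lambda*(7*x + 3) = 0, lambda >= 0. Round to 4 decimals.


Step 1: Try lambda = 0 (constraint inactive).
x_unc = -11/(2*10) = -0.55
Check: 7*-0.55 = -3.85 < -3 -- violated!
Step 2: Constraint must be active: 7*x = -3
x* = -3/7 = -0.4286 (rounded; the exact value -3/7 is used below)
lambda = (2*10*(-3/7) + 11)/7 = 0.3469
Step 3: Compute optimal value.
f(x*) = 10*(-3/7)^2 + 11*(-3/7) = -2.8776


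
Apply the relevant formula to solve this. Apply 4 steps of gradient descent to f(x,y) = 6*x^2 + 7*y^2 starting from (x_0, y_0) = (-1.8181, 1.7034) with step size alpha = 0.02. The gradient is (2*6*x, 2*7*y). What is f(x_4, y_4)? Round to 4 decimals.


Gradient descent on f(x,y) = 6*x^2 + 7*y^2.
Starting point: (-1.8181, 1.7034), alpha = 0.02
Step 1: grad_x = 2*6*-1.8181 = -21.8172, grad_y = 2*7*1.7034 = 23.8476
  x_1 = -1.8181 - 0.02*-21.8172 = -1.3818
  y_1 = 1.7034 - 0.02*23.8476 = 1.2264
Step 2: grad_x = 2*6*-1.3818 = -16.5811, grad_y = 2*7*1.2264 = 17.1703
  x_2 = -1.3818 - 0.02*-16.5811 = -1.0501
  y_2 = 1.2264 - 0.02*17.1703 = 0.883
Step 3: grad_x = 2*6*-1.0501 = -12.6016, grad_y = 2*7*0.883 = 12.3626
  x_3 = -1.0501 - 0.02*-12.6016 = -0.7981
  y_3 = 0.883 - 0.02*12.3626 = 0.6358
Step 4: grad_x = 2*6*-0.7981 = -9.5772, grad_y = 2*7*0.6358 = 8.9011
  x_4 = -0.7981 - 0.02*-9.5772 = -0.6066
  y_4 = 0.6358 - 0.02*8.9011 = 0.4578
f(-0.6066, 0.4578) = 6*(-0.6066)^2 + 7*0.4578^2 = 3.6743


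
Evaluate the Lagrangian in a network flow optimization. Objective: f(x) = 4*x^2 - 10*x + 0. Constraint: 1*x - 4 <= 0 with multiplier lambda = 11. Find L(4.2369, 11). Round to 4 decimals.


Step 1: Evaluate f(x).
f(4.2369) = 4*4.2369^2 - 10*4.2369 + 0 = 29.4363
Step 2: Evaluate g(x).
g(4.2369) = 1*4.2369 - 4 = 0.2369
Step 3: Compute Lagrangian.
L = 29.4363 + 11*0.2369 = 32.0422


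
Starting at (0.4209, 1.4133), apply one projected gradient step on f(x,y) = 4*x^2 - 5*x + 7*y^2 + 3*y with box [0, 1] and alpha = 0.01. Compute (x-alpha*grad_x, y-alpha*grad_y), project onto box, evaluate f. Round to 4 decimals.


Step 1: Compute gradient at (0.4209, 1.4133).
grad_x = 2*4*0.4209 - 5 = -1.6328
grad_y = 2*7*1.4133 + 3 = 22.7862
Step 2: Gradient step.
x_raw = 0.4209 - 0.01*-1.6328 = 0.4372
y_raw = 1.4133 - 0.01*22.7862 = 1.1854
Step 3: Project onto [0, 1].
x_proj = clip(0.4372) = 0.4372
y_proj = clip(1.1854) = 1.0
Step 4: Evaluate f.
f(0.4372, 1.0) = 8.5785


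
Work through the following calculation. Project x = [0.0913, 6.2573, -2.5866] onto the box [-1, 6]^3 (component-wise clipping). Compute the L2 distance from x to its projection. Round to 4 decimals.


Project each component onto [-1, 6].
clip(0.0913) = 0.0913, clip(6.2573) = 6.0, clip(-2.5866) = -1.0
Projection = [0.0913, 6.0, -1.0]
Squared diffs: [0.0, 0.0662, 2.5173]
Distance = sqrt(2.5835) = 1.6073


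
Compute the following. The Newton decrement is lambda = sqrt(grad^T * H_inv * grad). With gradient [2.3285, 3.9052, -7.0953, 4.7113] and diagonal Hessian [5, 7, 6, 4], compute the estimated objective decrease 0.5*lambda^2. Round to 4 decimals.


Step 1: H is diagonal, so H^(-1) * g = [0.4657, 0.5579, -1.1826, 1.1778].
Step 2: g^T H^(-1) g = sum_i g_i^2 / H_ii
  = (2.3285)^2/5 + (3.9052)^2/7 + (-7.0953)^2/6 + (4.7113)^2/4
  = 1.0844 + 2.1787 + 8.3905 + 5.5491 = 17.2027
Step 3: Objective decrease = 0.5 * g^T H^(-1) g = 8.6013


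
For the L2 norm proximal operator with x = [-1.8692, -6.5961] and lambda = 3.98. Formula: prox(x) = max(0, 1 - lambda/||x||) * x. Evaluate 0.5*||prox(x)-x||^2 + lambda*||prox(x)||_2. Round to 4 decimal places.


Step 1: Compute ||x||.
||x|| = 6.8558
Step 2: Compute scaling factor.
scale = max(0, 1 - 3.98/6.8558) = 0.4195
Step 3: prox(x) = [-0.7841, -2.7669]
||prox(x)|| = 2.8758
Step 4: Proximal objective.
0.5*||prox-x||^2 = 7.9202
lambda*||prox|| = 11.4457
Total = 19.366


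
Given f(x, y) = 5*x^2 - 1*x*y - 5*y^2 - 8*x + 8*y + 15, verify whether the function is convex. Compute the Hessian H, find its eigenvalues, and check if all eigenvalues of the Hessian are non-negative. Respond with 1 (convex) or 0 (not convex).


The Hessian of f(x,y) = 5*x^2 - 1*x*y - 5*y^2 - 8*x + 8*y + 15 is:
H = [[10, -1], [-1, -10]]
Trace = 10 - 10 = 0
Determinant = 10*-10 - (-1)^2 = -101
Discriminant = (0)^2 - 4*-101 = 404.0
Eigenvalues: lambda_1 = -10.0499, lambda_2 = 10.0499
The function is not convex.

0


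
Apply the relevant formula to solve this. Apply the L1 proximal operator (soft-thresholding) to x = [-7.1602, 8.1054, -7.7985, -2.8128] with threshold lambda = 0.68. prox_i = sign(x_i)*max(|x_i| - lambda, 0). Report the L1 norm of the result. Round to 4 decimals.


Soft-thresholding with lambda = 0.68:
prox(-7.1602) = sign(-7.1602)*max(|-7.1602| - 0.68, 0) = -6.4802
prox(8.1054) = sign(8.1054)*max(|8.1054| - 0.68, 0) = 7.4254
prox(-7.7985) = sign(-7.7985)*max(|-7.7985| - 0.68, 0) = -7.1185
prox(-2.8128) = sign(-2.8128)*max(|-2.8128| - 0.68, 0) = -2.1328
prox(x) = [-6.4802, 7.4254, -7.1185, -2.1328]
||prox(x)||_1 = 6.4802 + 7.4254 + 7.1185 + 2.1328 = 23.1569


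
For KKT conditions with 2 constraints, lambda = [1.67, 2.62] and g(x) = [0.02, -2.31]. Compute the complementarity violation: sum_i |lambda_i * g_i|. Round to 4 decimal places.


KKT complementary slackness check:
lambda_1 * g_1 = 1.67 * 0.02 = 0.0334
lambda_2 * g_2 = 2.62 * -2.31 = -6.0522
Total violation = 0.0334 + 6.0522 = 6.0856


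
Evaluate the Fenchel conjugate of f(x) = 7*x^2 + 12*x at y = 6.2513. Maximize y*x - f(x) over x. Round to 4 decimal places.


f*(y) = sup_x {y*x - a*x^2 - b*x} = sup_x {(y-b)*x - a*x^2}
FOC: (y - b) - 2a*x = 0 => x* = (y - b)/(2a)
x* = (6.2513 - 12)/(2*7) = -0.4106
f*(6.2513) = (y-b)^2/(4a) = (6.2513 - 12)^2/(4*7)
= 33.0476/28 = 1.1803


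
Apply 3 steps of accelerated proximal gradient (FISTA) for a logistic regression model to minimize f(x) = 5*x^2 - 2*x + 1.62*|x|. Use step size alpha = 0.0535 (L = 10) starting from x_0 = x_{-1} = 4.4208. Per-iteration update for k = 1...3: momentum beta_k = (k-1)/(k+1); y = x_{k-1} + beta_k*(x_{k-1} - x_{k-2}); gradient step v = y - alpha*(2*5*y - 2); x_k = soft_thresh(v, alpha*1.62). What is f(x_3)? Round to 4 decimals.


FISTA on f(x) = 5*x^2 - 2*x + 1.62*|x|
L = 10, alpha = 0.0535
Iteration 1: beta = 0.0, y = 4.4208 + 0.0*(4.4208 - 4.4208) = 4.4208
  grad(y) = 42.208, v = y - alpha*grad = 2.1627
  prox(v) = soft_thresh(2.1627, 0.0867) = 2.076
Iteration 2: beta = 0.3333, y = 2.076 + 0.3333*(2.076 - 4.4208) = 1.2944
  grad(y) = 10.944, v = y - alpha*grad = 0.7089
  prox(v) = soft_thresh(0.7089, 0.0867) = 0.6222
Iteration 3: beta = 0.5, y = 0.6222 + 0.5*(0.6222 - 2.076) = -0.1047
  grad(y) = -3.0466, v = y - alpha*grad = 0.0583
  prox(v) = soft_thresh(0.0583, 0.0867) = 0.0
f(x_3) = 5*0.0^2 - 2*0.0 + 1.62*|0.0| = 0.0


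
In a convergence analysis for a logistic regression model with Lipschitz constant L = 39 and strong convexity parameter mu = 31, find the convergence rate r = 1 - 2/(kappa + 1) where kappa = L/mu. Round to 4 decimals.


Step 1: Compute the condition number.
kappa = L/mu = 39/31 = 1.2581
Step 2: Compute the convergence rate.
r = 1 - 2/(kappa + 1) = 1 - 2*mu/(L + mu) = (L - mu)/(L + mu) = 8/70 = 0.1143


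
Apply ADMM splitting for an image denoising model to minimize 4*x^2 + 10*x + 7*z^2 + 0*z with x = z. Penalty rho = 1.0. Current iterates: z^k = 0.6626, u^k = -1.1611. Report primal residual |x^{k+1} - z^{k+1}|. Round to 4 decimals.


ADMM iteration with rho = 1.0, z^k = 0.6626, u^k = -1.1611
Step 1: x-update.
Minimize 4*x^2 + 10*x + (1.0/2)*(x - 0.6626 - 1.1611)^2
FOC: (2*4 + 1.0)*x = -10 + 1.0*(0.6626 + 1.1611)
x^{k+1} = -0.9085
Step 2: z-update.
Minimize 7*z^2 + 0*z + (1.0/2)*(-0.9085 - z - 1.1611)^2
FOC: (2*7 + 1.0)*z = 0 + 1.0*(-0.9085 - 1.1611)
z^{k+1} = -0.138
Step 3: u-update.
u^{k+1} = -1.1611 - 0.9085 + 0.138 = -1.9316
Step 4: Primal residual = |-0.9085 + 0.138| = 0.7705


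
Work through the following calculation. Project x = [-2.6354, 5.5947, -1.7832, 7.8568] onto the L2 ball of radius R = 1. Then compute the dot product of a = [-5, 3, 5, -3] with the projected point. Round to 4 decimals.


Step 1: Compute ||x|| (intermediates to 6 decimals).
||x|| = sqrt((-2.6354)^2 + 5.5947^2 + (-1.7832)^2 + 7.8568^2) = 10.15653
Step 2: Project.
Since ||x|| > R, scale = R/||x|| = 1/10.15653 = 0.098459, proj(x) = scale * x
proj(x) = [-0.259479, 0.550849, -0.175572, 0.773573]
Step 3: Dot product.
a^T * proj(x) = -5*(-0.259479) + 3*0.550849 + 5*(-0.175572) - 3*0.773573 = -0.2486


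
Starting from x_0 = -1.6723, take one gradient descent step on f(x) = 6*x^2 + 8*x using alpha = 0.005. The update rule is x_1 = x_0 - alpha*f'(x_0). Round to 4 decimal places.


We compute the gradient at x_0 and apply the update.
f'(x) = 12*x + 8
f'(-1.6723) = 12*-1.6723 + 8 = -12.0676
x_1 = -1.6723 - 0.005*-12.0676 = -1.612


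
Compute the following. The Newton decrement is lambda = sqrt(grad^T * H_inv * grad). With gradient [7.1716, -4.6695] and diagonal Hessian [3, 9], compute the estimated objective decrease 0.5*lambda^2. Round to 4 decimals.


Step 1: H is diagonal, so H^(-1) * g = [2.3905, -0.5188].
Step 2: g^T H^(-1) g = sum_i g_i^2 / H_ii
  = (7.1716)^2/3 + (-4.6695)^2/9
  = 17.1439 + 2.4227 = 19.5666
Step 3: Objective decrease = 0.5 * g^T H^(-1) g = 9.7833


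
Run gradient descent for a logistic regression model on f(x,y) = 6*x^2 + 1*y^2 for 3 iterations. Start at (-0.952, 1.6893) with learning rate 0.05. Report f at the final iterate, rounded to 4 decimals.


Gradient descent on f(x,y) = 6*x^2 + 1*y^2.
Starting point: (-0.952, 1.6893), alpha = 0.05
Step 1: grad_x = 2*6*-0.952 = -11.424, grad_y = 2*1*1.6893 = 3.3786
  x_1 = -0.952 - 0.05*-11.424 = -0.3808
  y_1 = 1.6893 - 0.05*3.3786 = 1.5204
Step 2: grad_x = 2*6*-0.3808 = -4.5696, grad_y = 2*1*1.5204 = 3.0407
  x_2 = -0.3808 - 0.05*-4.5696 = -0.1523
  y_2 = 1.5204 - 0.05*3.0407 = 1.3683
Step 3: grad_x = 2*6*-0.1523 = -1.8278, grad_y = 2*1*1.3683 = 2.7367
  x_3 = -0.1523 - 0.05*-1.8278 = -0.0609
  y_3 = 1.3683 - 0.05*2.7367 = 1.2315
f(-0.0609, 1.2315) = 6*(-0.0609)^2 + 1*1.2315^2 = 1.5389


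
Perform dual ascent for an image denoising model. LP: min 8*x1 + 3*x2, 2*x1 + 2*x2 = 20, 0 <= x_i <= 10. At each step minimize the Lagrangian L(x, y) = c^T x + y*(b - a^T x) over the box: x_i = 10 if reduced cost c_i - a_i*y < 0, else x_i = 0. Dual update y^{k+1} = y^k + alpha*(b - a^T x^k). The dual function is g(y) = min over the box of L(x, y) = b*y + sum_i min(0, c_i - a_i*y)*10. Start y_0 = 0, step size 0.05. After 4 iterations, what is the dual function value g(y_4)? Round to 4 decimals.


Dual ascent for LP: min 8*x1 + 3*x2, 2*x1 + 2*x2 = 20, 0 <= x_i <= 10
Step 1: y^k = 0.0, reduced costs: (8.0, 3.0)
  x^k = (0.0, 0.0), subgradient = b - a^T x = 20.0
  y^{k+1} = 0.0 + 0.05*20.0 = 1.0
Step 2: y^k = 1.0, reduced costs: (6.0, 1.0)
  x^k = (0.0, 0.0), subgradient = b - a^T x = 20.0
  y^{k+1} = 1.0 + 0.05*20.0 = 2.0
Step 3: y^k = 2.0, reduced costs: (4.0, -1.0)
  x^k = (0.0, 10.0), subgradient = b - a^T x = 0.0
  y^{k+1} = 2.0 + 0.05*0.0 = 2.0
Step 4: y^k = 2.0, reduced costs: (4.0, -1.0)
  x^k = (0.0, 10.0), subgradient = b - a^T x = 0.0
  y^{k+1} = 2.0 + 0.05*0.0 = 2.0
Dual objective at y_4 = 2.0: reduced costs (4.0, -1.0), box minimizer x = (0.0, 10.0)
g(y_4) = b*y + (c1 - a1*y)*x1 + (c2 - a2*y)*x2 = 20*2.0 + 4.0*0.0 + (-1.0)*10.0 = 40.0 + 0.0 - 10.0 = 30.0


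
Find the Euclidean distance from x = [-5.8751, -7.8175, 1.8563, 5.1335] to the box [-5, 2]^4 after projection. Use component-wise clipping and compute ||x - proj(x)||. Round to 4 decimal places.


Project each component onto [-5, 2].
clip(-5.8751) = -5.0, clip(-7.8175) = -5.0, clip(1.8563) = 1.8563, clip(5.1335) = 2.0
Projection = [-5.0, -5.0, 1.8563, 2.0]
Squared diffs: [0.7658, 7.9383, 0.0, 9.8188]
Distance = sqrt(18.5229) = 4.3038


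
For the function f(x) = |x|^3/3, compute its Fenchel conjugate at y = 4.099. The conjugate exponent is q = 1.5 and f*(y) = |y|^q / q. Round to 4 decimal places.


The conjugate exponent q satisfies 1/p + 1/q = 1.
p = 3, so q = 3/(3 - 1) = 1.5
|y|^q = 4.099^1.5 = 8.2988
f*(4.099) = 8.2988 / 1.5 = 5.5326


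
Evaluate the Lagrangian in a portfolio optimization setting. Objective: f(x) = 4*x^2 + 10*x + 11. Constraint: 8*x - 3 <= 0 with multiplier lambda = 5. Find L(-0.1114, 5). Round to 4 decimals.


Step 1: Evaluate f(x).
f(-0.1114) = 4*(-0.1114)^2 + 10*(-0.1114) + 11 = 9.9356
Step 2: Evaluate g(x).
g(-0.1114) = 8*-0.1114 - 3 = -3.8912
Step 3: Compute Lagrangian.
L = 9.9356 + 5*-3.8912 = -9.5204


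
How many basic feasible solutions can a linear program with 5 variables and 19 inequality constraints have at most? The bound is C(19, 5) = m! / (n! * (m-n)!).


Each vertex corresponds to some choice of n active constraints out of m, so the number of vertices is at most C(m, n) = m! / (n!(m-n)!).
m = 19, n = 5
Numerator: 19 * 18 * 17 * 16 * 15
Denominator: 5! = 120
C(19, 5) = 11628


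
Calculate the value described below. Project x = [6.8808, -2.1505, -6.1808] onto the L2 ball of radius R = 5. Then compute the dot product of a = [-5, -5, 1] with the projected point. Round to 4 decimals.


Step 1: Compute ||x|| (intermediates to 6 decimals).
||x|| = sqrt(6.8808^2 + (-2.1505)^2 + (-6.1808)^2) = 9.495912
Step 2: Project.
Since ||x|| > R, scale = R/||x|| = 5/9.495912 = 0.526542, proj(x) = scale * x
proj(x) = [3.62303, -1.132329, -3.254451]
Step 3: Dot product.
a^T * proj(x) = -5*3.62303 - 5*(-1.132329) + 1*(-3.254451) = -15.708


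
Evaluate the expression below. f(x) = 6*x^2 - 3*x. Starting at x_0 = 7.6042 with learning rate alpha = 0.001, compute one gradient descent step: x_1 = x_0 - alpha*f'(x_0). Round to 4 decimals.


We compute the gradient at x_0 and apply the update.
f'(x) = 12*x - 3
f'(7.6042) = 12*7.6042 - 3 = 88.2504
x_1 = 7.6042 - 0.001*88.2504 = 7.5159


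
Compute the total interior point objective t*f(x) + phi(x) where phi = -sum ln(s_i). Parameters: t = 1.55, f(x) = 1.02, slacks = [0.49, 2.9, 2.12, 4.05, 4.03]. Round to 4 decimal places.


Step 1: Compute log-barrier.
ln values: [-0.7133, 1.0647, 0.7514, 1.3987, 1.3938]
phi = -(-0.7133 + 1.0647 + 0.7514 + 1.3987 + 1.3938) = -3.8953
Step 2: Compute augmented objective.
t*f(x) = 1.55*1.02 = 1.581
Total = 1.581 - 3.8953 = -2.3143


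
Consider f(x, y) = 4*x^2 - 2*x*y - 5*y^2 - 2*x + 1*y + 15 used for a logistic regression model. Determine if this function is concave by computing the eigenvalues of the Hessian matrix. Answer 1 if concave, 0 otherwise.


The Hessian of f(x,y) = 4*x^2 - 2*x*y - 5*y^2 - 2*x + 1*y + 15 is:
H = [[8, -2], [-2, -10]]
Trace = 8 - 10 = -2
Determinant = 8*-10 - (-2)^2 = -84
Discriminant = (-2)^2 - 4*-84 = 340.0
Eigenvalues: lambda_1 = -10.2195, lambda_2 = 8.2195
The function is not concave.

0


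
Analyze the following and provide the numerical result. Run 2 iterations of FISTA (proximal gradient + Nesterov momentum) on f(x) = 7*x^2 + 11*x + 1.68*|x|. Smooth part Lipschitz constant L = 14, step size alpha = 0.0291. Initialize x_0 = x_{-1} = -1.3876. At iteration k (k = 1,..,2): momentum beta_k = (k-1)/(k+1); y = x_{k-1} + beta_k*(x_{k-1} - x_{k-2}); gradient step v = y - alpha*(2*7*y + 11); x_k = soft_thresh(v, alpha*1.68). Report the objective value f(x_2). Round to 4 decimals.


FISTA on f(x) = 7*x^2 + 11*x + 1.68*|x|
L = 14, alpha = 0.0291
Iteration 1: beta = 0.0, y = -1.3876 + 0.0*(-1.3876 + 1.3876) = -1.3876
  grad(y) = -8.4264, v = y - alpha*grad = -1.1424
  prox(v) = soft_thresh(-1.1424, 0.0489) = -1.0935
Iteration 2: beta = 0.3333, y = -1.0935 + 0.3333*(-1.0935 + 1.3876) = -0.9955
  grad(y) = -2.9366, v = y - alpha*grad = -0.91
  prox(v) = soft_thresh(-0.91, 0.0489) = -0.8611
f(x_2) = 7*(-0.8611)^2 + 11*(-0.8611) + 1.68*|-0.8611| = -2.8349


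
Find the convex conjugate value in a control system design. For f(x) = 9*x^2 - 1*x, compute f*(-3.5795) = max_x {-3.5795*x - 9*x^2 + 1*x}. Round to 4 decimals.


f*(y) = sup_x {y*x - a*x^2 - b*x} = sup_x {(y-b)*x - a*x^2}
FOC: (y - b) - 2a*x = 0 => x* = (y - b)/(2a)
x* = (-3.5795 + 1)/(2*9) = -0.1433
f*(-3.5795) = (y-b)^2/(4a) = (-3.5795 + 1)^2/(4*9)
= 6.6538/36 = 0.1848


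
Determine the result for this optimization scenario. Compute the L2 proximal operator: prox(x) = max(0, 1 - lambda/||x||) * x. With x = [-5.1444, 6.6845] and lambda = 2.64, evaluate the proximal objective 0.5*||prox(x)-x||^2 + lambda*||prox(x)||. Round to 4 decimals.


Step 1: Compute ||x||.
||x|| = 8.4349
Step 2: Compute scaling factor.
scale = max(0, 1 - 2.64/8.4349) = 0.687
Step 3: prox(x) = [-3.5343, 4.5923]
||prox(x)|| = 5.7949
Step 4: Proximal objective.
0.5*||prox-x||^2 = 3.4848
lambda*||prox|| = 15.2985
Total = 18.7833


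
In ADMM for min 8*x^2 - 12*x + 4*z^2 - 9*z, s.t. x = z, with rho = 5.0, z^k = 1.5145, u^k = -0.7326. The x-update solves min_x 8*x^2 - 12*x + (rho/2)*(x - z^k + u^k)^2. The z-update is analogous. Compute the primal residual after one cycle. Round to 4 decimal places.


ADMM iteration with rho = 5.0, z^k = 1.5145, u^k = -0.7326
Step 1: x-update.
Minimize 8*x^2 - 12*x + (5.0/2)*(x - 1.5145 - 0.7326)^2
FOC: (2*8 + 5.0)*x = 12 + 5.0*(1.5145 + 0.7326)
x^{k+1} = 1.1065
Step 2: z-update.
Minimize 4*z^2 - 9*z + (5.0/2)*(1.1065 - z - 0.7326)^2
FOC: (2*4 + 5.0)*z = 9 + 5.0*(1.1065 - 0.7326)
z^{k+1} = 0.8361
Step 3: u-update.
u^{k+1} = -0.7326 + 1.1065 - 0.8361 = -0.4622
Step 4: Primal residual = |1.1065 - 0.8361| = 0.2704


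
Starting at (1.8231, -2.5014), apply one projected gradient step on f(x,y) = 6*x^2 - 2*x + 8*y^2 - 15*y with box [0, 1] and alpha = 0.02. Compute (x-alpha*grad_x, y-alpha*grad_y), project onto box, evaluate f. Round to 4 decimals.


Step 1: Compute gradient at (1.8231, -2.5014).
grad_x = 2*6*1.8231 - 2 = 19.8772
grad_y = 2*8*-2.5014 - 15 = -55.0224
Step 2: Gradient step.
x_raw = 1.8231 - 0.02*19.8772 = 1.4256
y_raw = -2.5014 - 0.02*-55.0224 = -1.401
Step 3: Project onto [0, 1].
x_proj = clip(1.4256) = 1.0
y_proj = clip(-1.401) = 0.0
Step 4: Evaluate f.
f(1.0, 0.0) = 4.0


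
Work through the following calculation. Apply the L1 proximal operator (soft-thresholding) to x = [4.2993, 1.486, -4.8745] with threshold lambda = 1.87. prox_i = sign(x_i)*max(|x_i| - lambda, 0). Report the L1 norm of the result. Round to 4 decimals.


Soft-thresholding with lambda = 1.87:
prox(4.2993) = sign(4.2993)*max(|4.2993| - 1.87, 0) = 2.4293
prox(1.486) = sign(1.486)*max(|1.486| - 1.87, 0) = 0.0
prox(-4.8745) = sign(-4.8745)*max(|-4.8745| - 1.87, 0) = -3.0045
prox(x) = [2.4293, 0.0, -3.0045]
||prox(x)||_1 = 2.4293 + 0.0 + 3.0045 = 5.4338


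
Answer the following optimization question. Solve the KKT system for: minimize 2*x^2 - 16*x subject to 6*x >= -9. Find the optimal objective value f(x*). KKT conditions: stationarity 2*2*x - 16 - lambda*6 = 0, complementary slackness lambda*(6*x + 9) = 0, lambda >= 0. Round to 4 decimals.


Step 1: Try lambda = 0 (constraint inactive).
Stationarity: 2*2*x - 16 = 0
x* = 16/(2*2) = 4.0
Check constraint: 6*4.0 = 24.0 >= -9 -- satisfied.
Step 2: Compute optimal value.
f(x*) = 2*4.0^2 - 16*4.0 = -32.0


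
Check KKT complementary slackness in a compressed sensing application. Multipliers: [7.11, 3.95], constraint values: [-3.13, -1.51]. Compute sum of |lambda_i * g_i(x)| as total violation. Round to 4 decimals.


KKT complementary slackness check:
lambda_1 * g_1 = 7.11 * -3.13 = -22.2543
lambda_2 * g_2 = 3.95 * -1.51 = -5.9645
Total violation = 22.2543 + 5.9645 = 28.2188


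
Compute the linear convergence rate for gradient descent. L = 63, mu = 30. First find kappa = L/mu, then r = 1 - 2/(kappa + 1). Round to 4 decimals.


Step 1: Compute the condition number.
kappa = L/mu = 63/30 = 2.1
Step 2: Compute the convergence rate.
r = 1 - 2/(kappa + 1) = 1 - 2*mu/(L + mu) = (L - mu)/(L + mu) = 33/93 = 0.3548


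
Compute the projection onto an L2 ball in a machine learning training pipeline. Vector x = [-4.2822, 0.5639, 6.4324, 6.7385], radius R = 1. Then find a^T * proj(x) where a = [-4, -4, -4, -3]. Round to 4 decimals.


Step 1: Compute ||x|| (intermediates to 6 decimals).
||x|| = sqrt((-4.2822)^2 + 0.5639^2 + 6.4324^2 + 6.7385^2) = 10.268319
Step 2: Project.
Since ||x|| > R, scale = R/||x|| = 1/10.268319 = 0.097387, proj(x) = scale * x
proj(x) = [-0.417031, 0.054917, 0.626432, 0.656242]
Step 3: Dot product.
a^T * proj(x) = -4*(-0.417031) - 4*0.054917 - 4*0.626432 - 3*0.656242 = -3.026


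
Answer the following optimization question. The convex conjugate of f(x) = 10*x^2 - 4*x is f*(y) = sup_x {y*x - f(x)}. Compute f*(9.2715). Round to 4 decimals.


f*(y) = sup_x {y*x - a*x^2 - b*x} = sup_x {(y-b)*x - a*x^2}
FOC: (y - b) - 2a*x = 0 => x* = (y - b)/(2a)
x* = (9.2715 + 4)/(2*10) = 0.6636
f*(9.2715) = (y-b)^2/(4a) = (9.2715 + 4)^2/(4*10)
= 176.1327/40 = 4.4033


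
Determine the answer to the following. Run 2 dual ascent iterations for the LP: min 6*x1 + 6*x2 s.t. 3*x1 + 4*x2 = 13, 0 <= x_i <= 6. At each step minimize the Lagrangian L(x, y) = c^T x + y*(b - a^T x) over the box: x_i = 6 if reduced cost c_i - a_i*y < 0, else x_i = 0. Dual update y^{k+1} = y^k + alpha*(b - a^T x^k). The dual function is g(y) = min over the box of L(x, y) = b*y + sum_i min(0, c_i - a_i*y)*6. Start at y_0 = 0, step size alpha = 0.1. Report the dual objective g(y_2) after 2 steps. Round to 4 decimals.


Dual ascent for LP: min 6*x1 + 6*x2, 3*x1 + 4*x2 = 13, 0 <= x_i <= 6
Step 1: y^k = 0.0, reduced costs: (6.0, 6.0)
  x^k = (0.0, 0.0), subgradient = b - a^T x = 13.0
  y^{k+1} = 0.0 + 0.1*13.0 = 1.3
Step 2: y^k = 1.3, reduced costs: (2.1, 0.8)
  x^k = (0.0, 0.0), subgradient = b - a^T x = 13.0
  y^{k+1} = 1.3 + 0.1*13.0 = 2.6
Dual objective at y_2 = 2.6: reduced costs (-1.8, -4.4), box minimizer x = (6.0, 6.0)
g(y_2) = b*y + (c1 - a1*y)*x1 + (c2 - a2*y)*x2 = 13*2.6 + (-1.8)*6.0 + (-4.4)*6.0 = 33.8 - 10.8 - 26.4 = -3.4


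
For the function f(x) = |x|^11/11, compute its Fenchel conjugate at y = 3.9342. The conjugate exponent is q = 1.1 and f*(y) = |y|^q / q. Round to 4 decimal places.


The conjugate exponent q satisfies 1/p + 1/q = 1.
p = 11, so q = 11/(11 - 1) = 1.1
|y|^q = 3.9342^1.1 = 4.5117
f*(3.9342) = 4.5117 / 1.1 = 4.1016


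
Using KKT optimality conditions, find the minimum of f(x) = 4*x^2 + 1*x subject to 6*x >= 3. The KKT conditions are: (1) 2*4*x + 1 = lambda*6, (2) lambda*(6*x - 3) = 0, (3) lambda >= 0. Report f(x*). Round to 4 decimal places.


Step 1: Try lambda = 0 (constraint inactive).
x_unc = -1/(2*4) = -0.125
Check: 6*-0.125 = -0.75 < 3 -- violated!
Step 2: Constraint must be active: 6*x = 3
x* = 3/6 = 0.5
lambda = (2*4*0.5 + 1)/6 = 0.8333
Step 3: Compute optimal value.
f(x*) = 4*0.5^2 + 1*0.5 = 1.5


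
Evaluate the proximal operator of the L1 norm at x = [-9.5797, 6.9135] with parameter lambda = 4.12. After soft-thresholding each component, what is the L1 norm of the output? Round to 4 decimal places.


Soft-thresholding with lambda = 4.12:
prox(-9.5797) = sign(-9.5797)*max(|-9.5797| - 4.12, 0) = -5.4597
prox(6.9135) = sign(6.9135)*max(|6.9135| - 4.12, 0) = 2.7935
prox(x) = [-5.4597, 2.7935]
||prox(x)||_1 = 5.4597 + 2.7935 = 8.2532


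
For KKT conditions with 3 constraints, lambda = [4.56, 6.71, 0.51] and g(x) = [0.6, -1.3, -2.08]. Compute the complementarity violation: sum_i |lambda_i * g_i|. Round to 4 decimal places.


KKT complementary slackness check:
lambda_1 * g_1 = 4.56 * 0.6 = 2.736
lambda_2 * g_2 = 6.71 * -1.3 = -8.723
lambda_3 * g_3 = 0.51 * -2.08 = -1.0608
Total violation = 2.736 + 8.723 + 1.0608 = 12.5198


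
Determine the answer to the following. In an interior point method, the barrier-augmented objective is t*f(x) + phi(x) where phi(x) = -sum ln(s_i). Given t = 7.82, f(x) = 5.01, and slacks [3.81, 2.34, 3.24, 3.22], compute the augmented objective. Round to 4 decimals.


Step 1: Compute log-barrier.
ln values: [1.3376, 0.8502, 1.1756, 1.1694]
phi = -(1.3376 + 0.8502 + 1.1756 + 1.1694) = -4.5327
Step 2: Compute augmented objective.
t*f(x) = 7.82*5.01 = 39.1782
Total = 39.1782 - 4.5327 = 34.6455


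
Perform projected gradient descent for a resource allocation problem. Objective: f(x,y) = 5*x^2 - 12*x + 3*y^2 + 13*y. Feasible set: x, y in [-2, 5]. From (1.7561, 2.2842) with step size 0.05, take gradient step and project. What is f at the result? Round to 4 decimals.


Step 1: Compute gradient at (1.7561, 2.2842).
grad_x = 2*5*1.7561 - 12 = 5.561
grad_y = 2*3*2.2842 + 13 = 26.7052
Step 2: Gradient step.
x_raw = 1.7561 - 0.05*5.561 = 1.4781
y_raw = 2.2842 - 0.05*26.7052 = 0.9489
Step 3: Project onto [-2, 5].
x_proj = clip(1.4781) = 1.4781
y_proj = clip(0.9489) = 0.9489
Step 4: Evaluate f.
f(1.4781, 0.9489) = 8.2242


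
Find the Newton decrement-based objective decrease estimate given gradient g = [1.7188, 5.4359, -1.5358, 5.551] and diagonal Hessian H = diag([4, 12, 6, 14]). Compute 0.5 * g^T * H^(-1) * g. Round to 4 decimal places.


Step 1: H is diagonal, so H^(-1) * g = [0.4297, 0.453, -0.256, 0.3965].
Step 2: g^T H^(-1) g = sum_i g_i^2 / H_ii
  = (1.7188)^2/4 + (5.4359)^2/12 + (-1.5358)^2/6 + (5.551)^2/14
  = 0.7386 + 2.4624 + 0.3931 + 2.201 = 5.7951
Step 3: Objective decrease = 0.5 * g^T H^(-1) g = 2.8975


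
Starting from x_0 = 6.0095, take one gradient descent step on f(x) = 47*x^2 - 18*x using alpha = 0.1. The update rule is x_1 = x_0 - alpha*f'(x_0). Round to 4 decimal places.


We compute the gradient at x_0 and apply the update.
f'(x) = 94*x - 18
f'(6.0095) = 94*6.0095 - 18 = 546.893
x_1 = 6.0095 - 0.1*546.893 = -48.6798


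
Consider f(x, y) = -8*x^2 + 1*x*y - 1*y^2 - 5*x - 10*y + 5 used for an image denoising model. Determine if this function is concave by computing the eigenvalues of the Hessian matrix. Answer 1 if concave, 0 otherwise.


The Hessian of f(x,y) = -8*x^2 + 1*x*y - 1*y^2 - 5*x - 10*y + 5 is:
H = [[-16, 1], [1, -2]]
Trace = -16 - 2 = -18
Determinant = -16*-2 - (1)^2 = 31
Discriminant = (-18)^2 - 4*31 = 200.0
Eigenvalues: lambda_1 = -16.0711, lambda_2 = -1.9289
The function is concave.

1


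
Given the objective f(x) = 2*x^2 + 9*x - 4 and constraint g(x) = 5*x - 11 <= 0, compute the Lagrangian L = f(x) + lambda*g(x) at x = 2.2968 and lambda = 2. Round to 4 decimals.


Step 1: Evaluate f(x).
f(2.2968) = 2*2.2968^2 + 9*2.2968 - 4 = 27.2218
Step 2: Evaluate g(x).
g(2.2968) = 5*2.2968 - 11 = 0.484
Step 3: Compute Lagrangian.
L = 27.2218 + 2*0.484 = 28.1898


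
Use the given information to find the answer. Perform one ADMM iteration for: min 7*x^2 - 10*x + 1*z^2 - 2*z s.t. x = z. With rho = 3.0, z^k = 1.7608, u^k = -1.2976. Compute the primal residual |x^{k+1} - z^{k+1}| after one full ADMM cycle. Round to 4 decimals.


ADMM iteration with rho = 3.0, z^k = 1.7608, u^k = -1.2976
Step 1: x-update.
Minimize 7*x^2 - 10*x + (3.0/2)*(x - 1.7608 - 1.2976)^2
FOC: (2*7 + 3.0)*x = 10 + 3.0*(1.7608 + 1.2976)
x^{k+1} = 1.128
Step 2: z-update.
Minimize 1*z^2 - 2*z + (3.0/2)*(1.128 - z - 1.2976)^2
FOC: (2*1 + 3.0)*z = 2 + 3.0*(1.128 - 1.2976)
z^{k+1} = 0.2982
Step 3: u-update.
u^{k+1} = -1.2976 + 1.128 - 0.2982 = -0.4679
Step 4: Primal residual = |1.128 - 0.2982| = 0.8297
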